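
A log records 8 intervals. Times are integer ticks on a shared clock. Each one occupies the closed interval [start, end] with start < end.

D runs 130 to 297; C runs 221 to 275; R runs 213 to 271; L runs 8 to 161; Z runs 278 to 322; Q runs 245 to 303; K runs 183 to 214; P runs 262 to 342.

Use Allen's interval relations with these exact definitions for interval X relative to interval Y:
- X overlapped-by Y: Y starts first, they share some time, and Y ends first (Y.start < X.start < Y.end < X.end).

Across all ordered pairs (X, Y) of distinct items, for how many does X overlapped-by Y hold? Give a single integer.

Checking all 56 ordered pairs for relation 'overlapped-by'; matching pairs in alphabetical order:
(C, R): C overlapped-by R ✓
(D, L): D overlapped-by L ✓
(P, C): P overlapped-by C ✓
(P, D): P overlapped-by D ✓
(P, Q): P overlapped-by Q ✓
(P, R): P overlapped-by R ✓
(Q, C): Q overlapped-by C ✓
(Q, D): Q overlapped-by D ✓
(Q, R): Q overlapped-by R ✓
(R, K): R overlapped-by K ✓
(Z, D): Z overlapped-by D ✓
(Z, Q): Z overlapped-by Q ✓
Count: 12.

12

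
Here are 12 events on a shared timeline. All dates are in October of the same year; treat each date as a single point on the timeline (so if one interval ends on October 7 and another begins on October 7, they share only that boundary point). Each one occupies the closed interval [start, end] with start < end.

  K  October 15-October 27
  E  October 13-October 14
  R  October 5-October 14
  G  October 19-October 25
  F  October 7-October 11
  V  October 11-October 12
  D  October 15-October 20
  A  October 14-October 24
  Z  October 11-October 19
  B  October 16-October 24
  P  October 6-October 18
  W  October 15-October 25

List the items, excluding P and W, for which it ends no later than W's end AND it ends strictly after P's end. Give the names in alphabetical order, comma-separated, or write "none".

Conditions: its end is no later than W's end (X.end <= October 25) AND its end is strictly after P's end (X.end > October 18).
A: end October 24 <= October 25? ✓; end October 24 > October 18? ✓ → yes.
B: end October 24 <= October 25? ✓; end October 24 > October 18? ✓ → yes.
D: end October 20 <= October 25? ✓; end October 20 > October 18? ✓ → yes.
E: end October 14 <= October 25? ✓; end October 14 > October 18? ✗ → no.
F: end October 11 <= October 25? ✓; end October 11 > October 18? ✗ → no.
G: end October 25 <= October 25? ✓; end October 25 > October 18? ✓ → yes.
K: end October 27 <= October 25? ✗; end October 27 > October 18? ✓ → no.
R: end October 14 <= October 25? ✓; end October 14 > October 18? ✗ → no.
V: end October 12 <= October 25? ✓; end October 12 > October 18? ✗ → no.
Z: end October 19 <= October 25? ✓; end October 19 > October 18? ✓ → yes.
Result: A, B, D, G, Z.

A, B, D, G, Z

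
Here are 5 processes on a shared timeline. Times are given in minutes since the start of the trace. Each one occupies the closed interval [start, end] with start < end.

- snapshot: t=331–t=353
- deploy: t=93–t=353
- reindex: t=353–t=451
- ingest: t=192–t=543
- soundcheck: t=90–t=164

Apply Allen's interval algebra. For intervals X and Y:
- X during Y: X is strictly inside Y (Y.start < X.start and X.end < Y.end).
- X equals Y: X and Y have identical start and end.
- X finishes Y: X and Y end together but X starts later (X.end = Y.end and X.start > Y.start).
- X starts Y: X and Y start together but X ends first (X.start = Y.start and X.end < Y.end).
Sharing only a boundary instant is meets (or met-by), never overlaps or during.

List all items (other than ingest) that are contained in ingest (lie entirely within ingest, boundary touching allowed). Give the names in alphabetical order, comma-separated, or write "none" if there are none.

reindex, snapshot

Target ingest = [t=192, t=543].
deploy [t=93, t=353] → overlaps → no.
reindex [t=353, t=451] → during → yes.
snapshot [t=331, t=353] → during → yes.
soundcheck [t=90, t=164] → before → no.
Result: reindex, snapshot.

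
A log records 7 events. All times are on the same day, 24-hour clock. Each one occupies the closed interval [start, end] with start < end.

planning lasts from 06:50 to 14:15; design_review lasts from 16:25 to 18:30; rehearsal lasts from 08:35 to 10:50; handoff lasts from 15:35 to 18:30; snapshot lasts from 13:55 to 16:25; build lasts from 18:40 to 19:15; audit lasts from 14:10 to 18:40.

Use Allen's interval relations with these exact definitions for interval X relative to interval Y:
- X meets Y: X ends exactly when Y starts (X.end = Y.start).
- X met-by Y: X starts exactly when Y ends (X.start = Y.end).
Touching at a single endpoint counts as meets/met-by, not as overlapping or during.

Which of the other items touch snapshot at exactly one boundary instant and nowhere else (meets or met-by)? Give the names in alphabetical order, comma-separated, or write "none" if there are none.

Target snapshot = [13:55, 16:25].
audit [14:10, 18:40] → overlapped-by → no.
build [18:40, 19:15] → after → no.
design_review [16:25, 18:30] → met-by → yes.
handoff [15:35, 18:30] → overlapped-by → no.
planning [06:50, 14:15] → overlaps → no.
rehearsal [08:35, 10:50] → before → no.
Result: design_review.

design_review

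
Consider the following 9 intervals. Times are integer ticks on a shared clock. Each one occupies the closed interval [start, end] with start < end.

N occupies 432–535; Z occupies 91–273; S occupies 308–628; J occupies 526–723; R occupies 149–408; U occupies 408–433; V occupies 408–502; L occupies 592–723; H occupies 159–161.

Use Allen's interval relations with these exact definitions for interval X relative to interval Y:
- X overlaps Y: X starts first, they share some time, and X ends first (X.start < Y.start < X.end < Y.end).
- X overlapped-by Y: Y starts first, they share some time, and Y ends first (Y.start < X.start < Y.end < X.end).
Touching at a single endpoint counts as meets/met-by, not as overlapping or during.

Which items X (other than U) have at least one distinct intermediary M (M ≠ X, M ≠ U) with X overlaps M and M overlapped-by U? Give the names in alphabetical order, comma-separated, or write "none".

V

Target U = [408, 433].
Intermediaries M with M overlapped-by U: N.
Via N — items with X overlaps N: V.
Union: V.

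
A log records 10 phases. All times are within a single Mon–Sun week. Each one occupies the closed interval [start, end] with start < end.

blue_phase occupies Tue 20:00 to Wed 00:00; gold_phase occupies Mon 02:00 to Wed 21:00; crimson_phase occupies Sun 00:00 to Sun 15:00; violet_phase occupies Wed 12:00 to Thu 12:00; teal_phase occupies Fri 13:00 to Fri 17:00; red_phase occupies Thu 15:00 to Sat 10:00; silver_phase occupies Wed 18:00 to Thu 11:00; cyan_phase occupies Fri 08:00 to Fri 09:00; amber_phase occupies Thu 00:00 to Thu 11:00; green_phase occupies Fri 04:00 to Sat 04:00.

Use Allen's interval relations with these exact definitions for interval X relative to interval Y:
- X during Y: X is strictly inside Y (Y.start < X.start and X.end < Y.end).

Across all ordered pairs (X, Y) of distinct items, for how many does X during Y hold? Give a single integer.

Checking all 90 ordered pairs for relation 'during'; matching pairs in alphabetical order:
(amber_phase, violet_phase): amber_phase during violet_phase ✓
(blue_phase, gold_phase): blue_phase during gold_phase ✓
(cyan_phase, green_phase): cyan_phase during green_phase ✓
(cyan_phase, red_phase): cyan_phase during red_phase ✓
(green_phase, red_phase): green_phase during red_phase ✓
(silver_phase, violet_phase): silver_phase during violet_phase ✓
(teal_phase, green_phase): teal_phase during green_phase ✓
(teal_phase, red_phase): teal_phase during red_phase ✓
Count: 8.

8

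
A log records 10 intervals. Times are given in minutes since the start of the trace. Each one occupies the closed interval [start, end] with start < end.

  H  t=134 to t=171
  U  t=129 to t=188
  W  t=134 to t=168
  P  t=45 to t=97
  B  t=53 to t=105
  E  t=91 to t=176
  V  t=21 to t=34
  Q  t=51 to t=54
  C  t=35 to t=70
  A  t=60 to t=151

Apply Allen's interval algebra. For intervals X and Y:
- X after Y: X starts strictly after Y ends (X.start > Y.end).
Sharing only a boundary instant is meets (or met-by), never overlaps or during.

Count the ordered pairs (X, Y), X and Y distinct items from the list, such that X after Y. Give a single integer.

Checking all 90 ordered pairs for relation 'after'; matching pairs in alphabetical order:
(A, Q): A after Q ✓
(A, V): A after V ✓
(B, V): B after V ✓
(C, V): C after V ✓
(E, C): E after C ✓
(E, Q): E after Q ✓
(E, V): E after V ✓
(H, B): H after B ✓
(H, C): H after C ✓
(H, P): H after P ✓
(H, Q): H after Q ✓
(H, V): H after V ✓
(P, V): P after V ✓
(Q, V): Q after V ✓
(U, B): U after B ✓
(U, C): U after C ✓
(U, P): U after P ✓
(U, Q): U after Q ✓
(U, V): U after V ✓
(W, B): W after B ✓
(W, C): W after C ✓
(W, P): W after P ✓
(W, Q): W after Q ✓
(W, V): W after V ✓
Count: 24.

24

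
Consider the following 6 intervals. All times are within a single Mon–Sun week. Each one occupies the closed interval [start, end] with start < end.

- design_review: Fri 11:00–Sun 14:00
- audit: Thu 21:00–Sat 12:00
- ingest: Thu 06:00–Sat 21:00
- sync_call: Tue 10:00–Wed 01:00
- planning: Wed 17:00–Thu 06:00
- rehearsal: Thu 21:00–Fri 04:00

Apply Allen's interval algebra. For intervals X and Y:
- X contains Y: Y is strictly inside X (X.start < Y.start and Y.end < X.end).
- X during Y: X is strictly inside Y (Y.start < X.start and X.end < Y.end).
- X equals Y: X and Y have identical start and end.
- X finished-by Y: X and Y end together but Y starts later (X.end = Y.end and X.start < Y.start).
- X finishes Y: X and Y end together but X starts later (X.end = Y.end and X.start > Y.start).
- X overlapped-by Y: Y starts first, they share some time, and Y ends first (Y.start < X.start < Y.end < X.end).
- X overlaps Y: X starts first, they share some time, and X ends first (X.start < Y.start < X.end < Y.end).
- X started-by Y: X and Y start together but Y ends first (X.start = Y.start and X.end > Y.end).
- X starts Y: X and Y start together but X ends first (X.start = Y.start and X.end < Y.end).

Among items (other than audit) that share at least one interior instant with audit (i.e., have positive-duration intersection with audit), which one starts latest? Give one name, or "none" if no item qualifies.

Target audit = [Thu 21:00, Sat 12:00].
design_review [Fri 11:00, Sun 14:00] → overlapped-by → candidate.
ingest [Thu 06:00, Sat 21:00] → contains → candidate.
planning [Wed 17:00, Thu 06:00] → before → excluded.
rehearsal [Thu 21:00, Fri 04:00] → starts → candidate.
sync_call [Tue 10:00, Wed 01:00] → before → excluded.
Among candidates, latest start is Fri 11:00 → design_review.

design_review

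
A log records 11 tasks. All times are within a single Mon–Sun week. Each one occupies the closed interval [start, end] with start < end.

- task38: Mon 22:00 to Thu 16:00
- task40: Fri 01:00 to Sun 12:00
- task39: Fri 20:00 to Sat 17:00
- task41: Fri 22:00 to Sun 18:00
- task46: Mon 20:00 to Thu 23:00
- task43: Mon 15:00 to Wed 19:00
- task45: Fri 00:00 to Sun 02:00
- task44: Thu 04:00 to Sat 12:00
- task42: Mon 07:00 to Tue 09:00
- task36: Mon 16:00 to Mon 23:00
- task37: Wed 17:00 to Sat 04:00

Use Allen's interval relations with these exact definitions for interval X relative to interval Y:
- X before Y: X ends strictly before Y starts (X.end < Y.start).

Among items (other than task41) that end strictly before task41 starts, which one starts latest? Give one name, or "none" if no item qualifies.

task38

Target task41 = [Fri 22:00, Sun 18:00].
task36 [Mon 16:00, Mon 23:00] → before → candidate.
task37 [Wed 17:00, Sat 04:00] → overlaps → excluded.
task38 [Mon 22:00, Thu 16:00] → before → candidate.
task39 [Fri 20:00, Sat 17:00] → overlaps → excluded.
task40 [Fri 01:00, Sun 12:00] → overlaps → excluded.
task42 [Mon 07:00, Tue 09:00] → before → candidate.
task43 [Mon 15:00, Wed 19:00] → before → candidate.
task44 [Thu 04:00, Sat 12:00] → overlaps → excluded.
task45 [Fri 00:00, Sun 02:00] → overlaps → excluded.
task46 [Mon 20:00, Thu 23:00] → before → candidate.
Among candidates, latest start is Mon 22:00 → task38.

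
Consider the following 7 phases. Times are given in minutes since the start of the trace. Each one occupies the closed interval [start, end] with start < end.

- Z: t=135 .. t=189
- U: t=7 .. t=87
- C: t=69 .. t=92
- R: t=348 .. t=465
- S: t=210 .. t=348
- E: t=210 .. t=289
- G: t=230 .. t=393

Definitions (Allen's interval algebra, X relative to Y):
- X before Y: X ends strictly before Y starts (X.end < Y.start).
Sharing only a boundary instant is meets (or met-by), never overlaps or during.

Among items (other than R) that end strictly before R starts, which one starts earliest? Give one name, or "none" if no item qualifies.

Target R = [t=348, t=465].
C [t=69, t=92] → before → candidate.
E [t=210, t=289] → before → candidate.
G [t=230, t=393] → overlaps → excluded.
S [t=210, t=348] → meets → excluded.
U [t=7, t=87] → before → candidate.
Z [t=135, t=189] → before → candidate.
Among candidates, earliest start is t=7 → U.

U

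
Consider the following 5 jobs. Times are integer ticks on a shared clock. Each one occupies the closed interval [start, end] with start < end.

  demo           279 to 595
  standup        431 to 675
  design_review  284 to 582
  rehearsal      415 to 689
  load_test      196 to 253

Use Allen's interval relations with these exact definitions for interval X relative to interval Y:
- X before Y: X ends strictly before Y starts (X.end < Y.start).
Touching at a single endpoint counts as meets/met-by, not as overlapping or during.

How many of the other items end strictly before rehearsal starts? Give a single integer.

Target rehearsal = [415, 689].
demo [279, 595] → overlaps → no.
design_review [284, 582] → overlaps → no.
load_test [196, 253] → before → counts.
standup [431, 675] → during → no.
Total: 1.

1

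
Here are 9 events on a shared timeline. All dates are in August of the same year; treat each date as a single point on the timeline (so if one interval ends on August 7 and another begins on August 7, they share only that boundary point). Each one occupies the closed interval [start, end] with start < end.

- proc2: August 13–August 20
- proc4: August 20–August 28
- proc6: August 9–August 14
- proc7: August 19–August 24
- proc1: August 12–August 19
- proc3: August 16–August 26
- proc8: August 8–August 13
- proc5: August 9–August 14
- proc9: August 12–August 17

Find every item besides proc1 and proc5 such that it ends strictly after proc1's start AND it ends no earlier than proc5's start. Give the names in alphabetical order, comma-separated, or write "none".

proc2, proc3, proc4, proc6, proc7, proc8, proc9

Conditions: its end is strictly after proc1's start (X.end > August 12) AND its end is no earlier than proc5's start (X.end >= August 9).
proc2: end August 20 > August 12? ✓; end August 20 >= August 9? ✓ → yes.
proc3: end August 26 > August 12? ✓; end August 26 >= August 9? ✓ → yes.
proc4: end August 28 > August 12? ✓; end August 28 >= August 9? ✓ → yes.
proc6: end August 14 > August 12? ✓; end August 14 >= August 9? ✓ → yes.
proc7: end August 24 > August 12? ✓; end August 24 >= August 9? ✓ → yes.
proc8: end August 13 > August 12? ✓; end August 13 >= August 9? ✓ → yes.
proc9: end August 17 > August 12? ✓; end August 17 >= August 9? ✓ → yes.
Result: proc2, proc3, proc4, proc6, proc7, proc8, proc9.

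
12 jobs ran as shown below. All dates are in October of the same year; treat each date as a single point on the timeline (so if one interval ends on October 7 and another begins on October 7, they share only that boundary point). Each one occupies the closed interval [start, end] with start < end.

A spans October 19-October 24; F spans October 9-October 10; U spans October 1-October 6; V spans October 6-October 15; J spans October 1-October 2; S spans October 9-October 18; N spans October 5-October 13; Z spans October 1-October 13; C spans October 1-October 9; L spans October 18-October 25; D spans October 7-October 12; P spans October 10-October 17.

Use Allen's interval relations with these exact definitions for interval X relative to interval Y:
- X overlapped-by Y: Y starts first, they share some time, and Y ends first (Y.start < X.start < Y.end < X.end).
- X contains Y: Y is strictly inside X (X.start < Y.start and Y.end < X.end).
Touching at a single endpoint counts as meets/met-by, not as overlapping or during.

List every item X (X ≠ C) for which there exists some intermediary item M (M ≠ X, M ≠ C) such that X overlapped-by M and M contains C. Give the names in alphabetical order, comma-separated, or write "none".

Target C = [October 1, October 9].
Intermediaries M with M contains C: none.
Union: none.

none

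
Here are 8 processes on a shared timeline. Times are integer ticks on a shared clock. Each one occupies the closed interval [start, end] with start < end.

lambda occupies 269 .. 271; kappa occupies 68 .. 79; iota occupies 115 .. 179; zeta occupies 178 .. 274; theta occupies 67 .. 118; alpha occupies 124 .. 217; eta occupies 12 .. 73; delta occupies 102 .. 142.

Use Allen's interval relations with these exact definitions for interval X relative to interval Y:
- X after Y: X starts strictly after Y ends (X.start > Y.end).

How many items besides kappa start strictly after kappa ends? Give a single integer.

Target kappa = [68, 79].
alpha [124, 217] → after → counts.
delta [102, 142] → after → counts.
eta [12, 73] → overlaps → no.
iota [115, 179] → after → counts.
lambda [269, 271] → after → counts.
theta [67, 118] → contains → no.
zeta [178, 274] → after → counts.
Total: 5.

5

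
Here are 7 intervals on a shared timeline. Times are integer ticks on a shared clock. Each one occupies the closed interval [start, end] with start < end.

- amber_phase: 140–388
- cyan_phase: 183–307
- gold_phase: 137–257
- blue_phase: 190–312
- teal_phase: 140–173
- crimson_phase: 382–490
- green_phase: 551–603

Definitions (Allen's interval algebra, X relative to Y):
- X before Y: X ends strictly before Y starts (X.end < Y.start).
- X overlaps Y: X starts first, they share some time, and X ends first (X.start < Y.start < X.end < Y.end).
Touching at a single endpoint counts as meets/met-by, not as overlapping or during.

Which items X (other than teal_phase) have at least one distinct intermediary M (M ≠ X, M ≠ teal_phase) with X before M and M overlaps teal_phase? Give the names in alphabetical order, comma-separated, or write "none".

none

Target teal_phase = [140, 173].
Intermediaries M with M overlaps teal_phase: none.
Union: none.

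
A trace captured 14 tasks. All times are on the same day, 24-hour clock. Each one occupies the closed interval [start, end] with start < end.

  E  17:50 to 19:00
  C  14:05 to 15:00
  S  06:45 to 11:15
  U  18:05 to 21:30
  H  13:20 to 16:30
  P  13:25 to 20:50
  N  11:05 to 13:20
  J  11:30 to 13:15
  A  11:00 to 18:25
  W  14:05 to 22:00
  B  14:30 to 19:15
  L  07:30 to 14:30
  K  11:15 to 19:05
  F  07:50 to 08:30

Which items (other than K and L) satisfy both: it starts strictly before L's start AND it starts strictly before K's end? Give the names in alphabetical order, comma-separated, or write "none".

Conditions: its start is strictly before L's start (X.start < 07:30) AND its start is strictly before K's end (X.start < 19:05).
A: start 11:00 < 07:30? ✗; start 11:00 < 19:05? ✓ → no.
B: start 14:30 < 07:30? ✗; start 14:30 < 19:05? ✓ → no.
C: start 14:05 < 07:30? ✗; start 14:05 < 19:05? ✓ → no.
E: start 17:50 < 07:30? ✗; start 17:50 < 19:05? ✓ → no.
F: start 07:50 < 07:30? ✗; start 07:50 < 19:05? ✓ → no.
H: start 13:20 < 07:30? ✗; start 13:20 < 19:05? ✓ → no.
J: start 11:30 < 07:30? ✗; start 11:30 < 19:05? ✓ → no.
N: start 11:05 < 07:30? ✗; start 11:05 < 19:05? ✓ → no.
P: start 13:25 < 07:30? ✗; start 13:25 < 19:05? ✓ → no.
S: start 06:45 < 07:30? ✓; start 06:45 < 19:05? ✓ → yes.
U: start 18:05 < 07:30? ✗; start 18:05 < 19:05? ✓ → no.
W: start 14:05 < 07:30? ✗; start 14:05 < 19:05? ✓ → no.
Result: S.

S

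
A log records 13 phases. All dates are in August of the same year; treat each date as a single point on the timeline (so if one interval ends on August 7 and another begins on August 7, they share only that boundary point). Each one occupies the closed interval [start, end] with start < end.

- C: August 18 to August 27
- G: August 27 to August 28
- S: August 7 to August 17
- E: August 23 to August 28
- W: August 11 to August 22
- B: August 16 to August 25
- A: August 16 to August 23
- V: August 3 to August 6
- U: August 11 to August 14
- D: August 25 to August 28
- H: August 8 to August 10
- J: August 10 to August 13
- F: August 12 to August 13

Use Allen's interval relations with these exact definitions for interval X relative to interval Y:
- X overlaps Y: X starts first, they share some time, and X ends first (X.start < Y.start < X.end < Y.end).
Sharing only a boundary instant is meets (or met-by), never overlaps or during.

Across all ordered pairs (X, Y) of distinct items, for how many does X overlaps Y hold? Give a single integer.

Checking all 156 ordered pairs for relation 'overlaps'; matching pairs in alphabetical order:
(A, C): A overlaps C ✓
(B, C): B overlaps C ✓
(B, E): B overlaps E ✓
(C, D): C overlaps D ✓
(C, E): C overlaps E ✓
(J, U): J overlaps U ✓
(J, W): J overlaps W ✓
(S, A): S overlaps A ✓
(S, B): S overlaps B ✓
(S, W): S overlaps W ✓
(W, A): W overlaps A ✓
(W, B): W overlaps B ✓
(W, C): W overlaps C ✓
Count: 13.

13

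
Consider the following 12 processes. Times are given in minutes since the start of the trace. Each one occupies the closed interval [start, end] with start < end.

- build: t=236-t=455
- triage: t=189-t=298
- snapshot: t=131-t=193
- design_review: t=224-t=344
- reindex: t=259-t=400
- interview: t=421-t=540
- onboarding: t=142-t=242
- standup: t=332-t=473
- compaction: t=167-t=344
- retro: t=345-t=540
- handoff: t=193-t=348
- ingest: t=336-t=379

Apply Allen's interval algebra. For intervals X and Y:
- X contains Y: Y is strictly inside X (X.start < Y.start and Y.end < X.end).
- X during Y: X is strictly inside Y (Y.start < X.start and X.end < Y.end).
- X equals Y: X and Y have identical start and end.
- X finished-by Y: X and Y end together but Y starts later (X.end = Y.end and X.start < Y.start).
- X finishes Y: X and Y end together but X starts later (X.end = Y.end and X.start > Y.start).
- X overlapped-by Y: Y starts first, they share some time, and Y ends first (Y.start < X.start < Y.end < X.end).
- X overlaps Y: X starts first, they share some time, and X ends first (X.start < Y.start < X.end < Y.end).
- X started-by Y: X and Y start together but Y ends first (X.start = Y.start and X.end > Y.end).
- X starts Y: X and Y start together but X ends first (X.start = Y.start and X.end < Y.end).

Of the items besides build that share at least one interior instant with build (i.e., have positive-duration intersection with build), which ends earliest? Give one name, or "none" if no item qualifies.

onboarding

Target build = [t=236, t=455].
compaction [t=167, t=344] → overlaps → candidate.
design_review [t=224, t=344] → overlaps → candidate.
handoff [t=193, t=348] → overlaps → candidate.
ingest [t=336, t=379] → during → candidate.
interview [t=421, t=540] → overlapped-by → candidate.
onboarding [t=142, t=242] → overlaps → candidate.
reindex [t=259, t=400] → during → candidate.
retro [t=345, t=540] → overlapped-by → candidate.
snapshot [t=131, t=193] → before → excluded.
standup [t=332, t=473] → overlapped-by → candidate.
triage [t=189, t=298] → overlaps → candidate.
Among candidates, earliest end is t=242 → onboarding.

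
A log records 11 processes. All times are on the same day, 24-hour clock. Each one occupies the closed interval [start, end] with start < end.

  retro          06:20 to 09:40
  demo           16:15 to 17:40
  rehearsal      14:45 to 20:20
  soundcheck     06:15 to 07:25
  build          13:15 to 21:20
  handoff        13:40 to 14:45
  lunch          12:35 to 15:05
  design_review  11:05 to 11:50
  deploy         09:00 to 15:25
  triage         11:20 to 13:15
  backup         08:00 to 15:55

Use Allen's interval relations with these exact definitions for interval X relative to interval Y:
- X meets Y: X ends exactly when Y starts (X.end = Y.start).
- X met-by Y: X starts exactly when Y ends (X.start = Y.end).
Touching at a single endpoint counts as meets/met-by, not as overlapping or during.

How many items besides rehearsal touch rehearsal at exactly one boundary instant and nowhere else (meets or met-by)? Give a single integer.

Target rehearsal = [14:45, 20:20].
backup [08:00, 15:55] → overlaps → no.
build [13:15, 21:20] → contains → no.
demo [16:15, 17:40] → during → no.
deploy [09:00, 15:25] → overlaps → no.
design_review [11:05, 11:50] → before → no.
handoff [13:40, 14:45] → meets → counts.
lunch [12:35, 15:05] → overlaps → no.
retro [06:20, 09:40] → before → no.
soundcheck [06:15, 07:25] → before → no.
triage [11:20, 13:15] → before → no.
Total: 1.

1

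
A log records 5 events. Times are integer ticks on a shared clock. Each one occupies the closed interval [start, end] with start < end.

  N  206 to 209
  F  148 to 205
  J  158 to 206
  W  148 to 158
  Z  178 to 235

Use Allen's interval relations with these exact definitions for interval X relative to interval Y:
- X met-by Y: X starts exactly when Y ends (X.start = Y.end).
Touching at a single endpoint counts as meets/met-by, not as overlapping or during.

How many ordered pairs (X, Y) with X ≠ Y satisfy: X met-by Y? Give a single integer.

2

Checking all 20 ordered pairs for relation 'met-by'; matching pairs in alphabetical order:
(J, W): J met-by W ✓
(N, J): N met-by J ✓
Count: 2.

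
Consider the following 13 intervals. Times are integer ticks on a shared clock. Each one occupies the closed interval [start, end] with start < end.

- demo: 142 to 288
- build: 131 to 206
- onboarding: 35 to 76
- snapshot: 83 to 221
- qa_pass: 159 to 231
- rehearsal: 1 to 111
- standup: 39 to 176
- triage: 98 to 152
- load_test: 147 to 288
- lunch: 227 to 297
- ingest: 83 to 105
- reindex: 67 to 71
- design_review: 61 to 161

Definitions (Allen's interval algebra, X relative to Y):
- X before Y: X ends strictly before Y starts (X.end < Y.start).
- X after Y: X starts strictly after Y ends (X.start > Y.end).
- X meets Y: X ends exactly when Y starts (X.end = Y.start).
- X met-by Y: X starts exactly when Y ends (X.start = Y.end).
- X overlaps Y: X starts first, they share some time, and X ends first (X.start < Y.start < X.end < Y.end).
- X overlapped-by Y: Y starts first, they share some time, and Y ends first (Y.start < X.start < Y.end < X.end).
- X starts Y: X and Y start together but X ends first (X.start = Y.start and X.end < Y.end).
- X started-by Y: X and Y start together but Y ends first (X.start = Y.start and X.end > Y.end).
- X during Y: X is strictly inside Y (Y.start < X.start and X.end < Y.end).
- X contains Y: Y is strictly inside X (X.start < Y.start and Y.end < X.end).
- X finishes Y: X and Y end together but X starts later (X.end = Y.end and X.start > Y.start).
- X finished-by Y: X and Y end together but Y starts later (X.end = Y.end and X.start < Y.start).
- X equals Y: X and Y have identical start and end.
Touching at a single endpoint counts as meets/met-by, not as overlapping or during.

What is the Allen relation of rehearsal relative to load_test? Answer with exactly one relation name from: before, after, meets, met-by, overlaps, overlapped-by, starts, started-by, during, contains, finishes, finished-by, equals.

rehearsal = [1, 111]; load_test = [147, 288].
Compare endpoints: rehearsal.start < load_test.start, rehearsal.start < load_test.end, rehearsal.end < load_test.start, rehearsal.end < load_test.end.
That pattern is 'before'.

before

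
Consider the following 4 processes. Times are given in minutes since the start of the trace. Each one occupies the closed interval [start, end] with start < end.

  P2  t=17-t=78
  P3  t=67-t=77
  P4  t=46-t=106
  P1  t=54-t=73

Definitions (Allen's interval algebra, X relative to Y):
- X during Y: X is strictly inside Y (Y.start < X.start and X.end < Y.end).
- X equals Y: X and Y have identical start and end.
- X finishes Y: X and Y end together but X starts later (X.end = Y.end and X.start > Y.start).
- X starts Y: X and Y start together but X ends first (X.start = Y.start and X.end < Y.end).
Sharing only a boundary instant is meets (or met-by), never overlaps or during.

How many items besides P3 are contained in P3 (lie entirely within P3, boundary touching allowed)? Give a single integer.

Target P3 = [t=67, t=77].
P1 [t=54, t=73] → overlaps → no.
P2 [t=17, t=78] → contains → no.
P4 [t=46, t=106] → contains → no.
Total: 0.

0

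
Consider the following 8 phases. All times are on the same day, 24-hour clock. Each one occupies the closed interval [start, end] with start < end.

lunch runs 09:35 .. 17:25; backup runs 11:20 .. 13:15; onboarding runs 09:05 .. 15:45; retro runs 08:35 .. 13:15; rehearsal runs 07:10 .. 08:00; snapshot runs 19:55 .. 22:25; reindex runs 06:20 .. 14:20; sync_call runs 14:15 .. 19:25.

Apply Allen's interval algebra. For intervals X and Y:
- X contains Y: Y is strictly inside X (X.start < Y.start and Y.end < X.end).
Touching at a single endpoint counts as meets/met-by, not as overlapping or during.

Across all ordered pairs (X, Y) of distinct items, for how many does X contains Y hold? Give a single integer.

5

Checking all 56 ordered pairs for relation 'contains'; matching pairs in alphabetical order:
(lunch, backup): lunch contains backup ✓
(onboarding, backup): onboarding contains backup ✓
(reindex, backup): reindex contains backup ✓
(reindex, rehearsal): reindex contains rehearsal ✓
(reindex, retro): reindex contains retro ✓
Count: 5.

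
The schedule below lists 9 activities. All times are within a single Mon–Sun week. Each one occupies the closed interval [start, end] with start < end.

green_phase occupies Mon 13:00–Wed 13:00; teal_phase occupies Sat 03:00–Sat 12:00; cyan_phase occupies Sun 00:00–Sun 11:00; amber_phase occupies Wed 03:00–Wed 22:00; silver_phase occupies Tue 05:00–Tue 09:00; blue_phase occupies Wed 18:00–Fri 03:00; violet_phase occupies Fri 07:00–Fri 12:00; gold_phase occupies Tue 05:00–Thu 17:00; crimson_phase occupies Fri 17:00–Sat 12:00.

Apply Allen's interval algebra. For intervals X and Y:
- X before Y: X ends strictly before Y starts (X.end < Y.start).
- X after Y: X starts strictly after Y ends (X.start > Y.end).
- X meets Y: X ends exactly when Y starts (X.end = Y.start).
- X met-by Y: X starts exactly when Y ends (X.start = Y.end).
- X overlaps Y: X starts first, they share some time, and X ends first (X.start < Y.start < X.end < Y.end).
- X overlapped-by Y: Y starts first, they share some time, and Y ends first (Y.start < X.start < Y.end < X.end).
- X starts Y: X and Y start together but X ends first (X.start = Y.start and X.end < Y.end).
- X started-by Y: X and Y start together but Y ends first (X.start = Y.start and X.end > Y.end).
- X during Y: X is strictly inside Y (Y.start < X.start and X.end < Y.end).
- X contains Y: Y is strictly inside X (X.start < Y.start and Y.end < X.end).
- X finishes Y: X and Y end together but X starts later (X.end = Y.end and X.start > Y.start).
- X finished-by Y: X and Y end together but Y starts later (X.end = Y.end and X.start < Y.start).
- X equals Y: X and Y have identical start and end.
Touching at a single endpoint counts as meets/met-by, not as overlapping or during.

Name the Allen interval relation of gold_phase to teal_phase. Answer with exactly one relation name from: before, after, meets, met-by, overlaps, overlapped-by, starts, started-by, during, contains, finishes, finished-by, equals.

gold_phase = [Tue 05:00, Thu 17:00]; teal_phase = [Sat 03:00, Sat 12:00].
Compare endpoints: gold_phase.start < teal_phase.start, gold_phase.start < teal_phase.end, gold_phase.end < teal_phase.start, gold_phase.end < teal_phase.end.
That pattern is 'before'.

before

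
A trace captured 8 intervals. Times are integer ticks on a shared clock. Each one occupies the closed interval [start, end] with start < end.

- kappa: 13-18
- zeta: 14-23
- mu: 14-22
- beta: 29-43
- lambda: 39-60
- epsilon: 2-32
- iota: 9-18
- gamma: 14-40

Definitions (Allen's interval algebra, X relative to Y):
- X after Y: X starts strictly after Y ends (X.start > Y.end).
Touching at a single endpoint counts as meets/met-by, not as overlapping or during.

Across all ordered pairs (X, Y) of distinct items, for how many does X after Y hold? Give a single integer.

Checking all 56 ordered pairs for relation 'after'; matching pairs in alphabetical order:
(beta, iota): beta after iota ✓
(beta, kappa): beta after kappa ✓
(beta, mu): beta after mu ✓
(beta, zeta): beta after zeta ✓
(lambda, epsilon): lambda after epsilon ✓
(lambda, iota): lambda after iota ✓
(lambda, kappa): lambda after kappa ✓
(lambda, mu): lambda after mu ✓
(lambda, zeta): lambda after zeta ✓
Count: 9.

9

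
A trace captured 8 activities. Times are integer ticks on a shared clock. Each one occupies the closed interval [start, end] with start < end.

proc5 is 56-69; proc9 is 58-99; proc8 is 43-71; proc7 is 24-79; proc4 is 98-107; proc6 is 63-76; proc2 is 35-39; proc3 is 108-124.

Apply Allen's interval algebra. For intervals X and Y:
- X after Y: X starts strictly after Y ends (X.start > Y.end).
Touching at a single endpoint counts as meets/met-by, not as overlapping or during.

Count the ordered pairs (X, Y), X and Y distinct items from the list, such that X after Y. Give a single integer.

16

Checking all 56 ordered pairs for relation 'after'; matching pairs in alphabetical order:
(proc3, proc2): proc3 after proc2 ✓
(proc3, proc4): proc3 after proc4 ✓
(proc3, proc5): proc3 after proc5 ✓
(proc3, proc6): proc3 after proc6 ✓
(proc3, proc7): proc3 after proc7 ✓
(proc3, proc8): proc3 after proc8 ✓
(proc3, proc9): proc3 after proc9 ✓
(proc4, proc2): proc4 after proc2 ✓
(proc4, proc5): proc4 after proc5 ✓
(proc4, proc6): proc4 after proc6 ✓
(proc4, proc7): proc4 after proc7 ✓
(proc4, proc8): proc4 after proc8 ✓
(proc5, proc2): proc5 after proc2 ✓
(proc6, proc2): proc6 after proc2 ✓
(proc8, proc2): proc8 after proc2 ✓
(proc9, proc2): proc9 after proc2 ✓
Count: 16.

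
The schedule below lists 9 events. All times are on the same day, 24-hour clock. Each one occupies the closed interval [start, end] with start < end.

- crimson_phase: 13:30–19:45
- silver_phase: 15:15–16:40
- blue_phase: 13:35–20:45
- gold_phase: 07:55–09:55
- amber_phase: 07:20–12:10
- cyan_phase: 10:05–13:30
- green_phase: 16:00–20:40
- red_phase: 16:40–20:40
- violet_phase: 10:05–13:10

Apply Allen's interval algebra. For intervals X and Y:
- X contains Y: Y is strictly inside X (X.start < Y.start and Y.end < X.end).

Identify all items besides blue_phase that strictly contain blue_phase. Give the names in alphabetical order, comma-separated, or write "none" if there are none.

none

Target blue_phase = [13:35, 20:45].
amber_phase [07:20, 12:10] → before → no.
crimson_phase [13:30, 19:45] → overlaps → no.
cyan_phase [10:05, 13:30] → before → no.
gold_phase [07:55, 09:55] → before → no.
green_phase [16:00, 20:40] → during → no.
red_phase [16:40, 20:40] → during → no.
silver_phase [15:15, 16:40] → during → no.
violet_phase [10:05, 13:10] → before → no.
Result: none.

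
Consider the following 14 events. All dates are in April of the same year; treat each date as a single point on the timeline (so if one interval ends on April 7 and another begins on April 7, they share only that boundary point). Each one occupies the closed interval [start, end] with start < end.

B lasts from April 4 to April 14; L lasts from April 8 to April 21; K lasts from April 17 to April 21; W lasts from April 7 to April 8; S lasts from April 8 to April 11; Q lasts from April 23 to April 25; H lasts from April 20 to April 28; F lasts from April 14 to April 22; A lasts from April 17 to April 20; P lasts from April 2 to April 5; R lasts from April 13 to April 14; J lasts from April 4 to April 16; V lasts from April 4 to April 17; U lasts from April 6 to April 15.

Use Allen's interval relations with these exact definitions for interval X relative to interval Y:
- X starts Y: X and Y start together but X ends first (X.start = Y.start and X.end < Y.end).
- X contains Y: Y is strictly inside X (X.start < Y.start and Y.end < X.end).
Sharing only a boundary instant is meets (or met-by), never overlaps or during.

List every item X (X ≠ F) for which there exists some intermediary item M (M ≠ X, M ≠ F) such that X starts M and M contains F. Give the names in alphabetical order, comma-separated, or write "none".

Target F = [April 14, April 22].
Intermediaries M with M contains F: none.
Union: none.

none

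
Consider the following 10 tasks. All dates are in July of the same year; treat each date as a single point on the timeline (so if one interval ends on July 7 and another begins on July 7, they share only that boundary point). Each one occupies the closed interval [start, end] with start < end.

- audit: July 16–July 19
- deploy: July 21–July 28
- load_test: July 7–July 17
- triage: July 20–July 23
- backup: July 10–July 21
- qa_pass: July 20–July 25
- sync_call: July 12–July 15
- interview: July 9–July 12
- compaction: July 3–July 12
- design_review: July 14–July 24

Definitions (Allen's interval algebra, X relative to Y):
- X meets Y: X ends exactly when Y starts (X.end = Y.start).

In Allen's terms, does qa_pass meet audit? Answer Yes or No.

qa_pass = [July 20, July 25], audit = [July 16, July 19].
Actual relation of qa_pass to audit: after.
Asked whether 'meets' holds → No.

No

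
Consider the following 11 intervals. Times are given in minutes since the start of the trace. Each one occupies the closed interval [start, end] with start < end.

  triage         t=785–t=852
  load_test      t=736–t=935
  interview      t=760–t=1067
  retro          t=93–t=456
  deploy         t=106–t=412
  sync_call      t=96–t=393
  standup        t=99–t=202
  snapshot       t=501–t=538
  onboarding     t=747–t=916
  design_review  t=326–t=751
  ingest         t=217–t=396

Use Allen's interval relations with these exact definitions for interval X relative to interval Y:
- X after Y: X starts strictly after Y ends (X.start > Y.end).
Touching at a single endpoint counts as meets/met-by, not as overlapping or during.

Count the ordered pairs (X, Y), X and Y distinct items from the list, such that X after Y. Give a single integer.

33

Checking all 110 ordered pairs for relation 'after'; matching pairs in alphabetical order:
(design_review, standup): design_review after standup ✓
(ingest, standup): ingest after standup ✓
(interview, deploy): interview after deploy ✓
(interview, design_review): interview after design_review ✓
(interview, ingest): interview after ingest ✓
(interview, retro): interview after retro ✓
(interview, snapshot): interview after snapshot ✓
(interview, standup): interview after standup ✓
(interview, sync_call): interview after sync_call ✓
(load_test, deploy): load_test after deploy ✓
(load_test, ingest): load_test after ingest ✓
(load_test, retro): load_test after retro ✓
(load_test, snapshot): load_test after snapshot ✓
(load_test, standup): load_test after standup ✓
(load_test, sync_call): load_test after sync_call ✓
(onboarding, deploy): onboarding after deploy ✓
(onboarding, ingest): onboarding after ingest ✓
(onboarding, retro): onboarding after retro ✓
(onboarding, snapshot): onboarding after snapshot ✓
(onboarding, standup): onboarding after standup ✓
(onboarding, sync_call): onboarding after sync_call ✓
(snapshot, deploy): snapshot after deploy ✓
(snapshot, ingest): snapshot after ingest ✓
(snapshot, retro): snapshot after retro ✓
... plus 9 further pairs not listed.
Count: 33.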